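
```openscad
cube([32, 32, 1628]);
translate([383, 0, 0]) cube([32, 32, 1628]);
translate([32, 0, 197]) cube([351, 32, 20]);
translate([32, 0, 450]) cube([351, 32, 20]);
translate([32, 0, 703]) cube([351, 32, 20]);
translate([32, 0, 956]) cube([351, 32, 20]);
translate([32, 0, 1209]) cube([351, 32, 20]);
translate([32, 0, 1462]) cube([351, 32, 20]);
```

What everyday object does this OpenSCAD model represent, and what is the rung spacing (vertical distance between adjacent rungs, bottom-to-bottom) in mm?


A ladder. The rung spacing is 253 mm.

Two tall 32×32 posts with 6 short bars between them — a ladder. Adjacent rungs sit at z = 197 and z = 450, so the spacing is 450 − 197 = 253 mm.


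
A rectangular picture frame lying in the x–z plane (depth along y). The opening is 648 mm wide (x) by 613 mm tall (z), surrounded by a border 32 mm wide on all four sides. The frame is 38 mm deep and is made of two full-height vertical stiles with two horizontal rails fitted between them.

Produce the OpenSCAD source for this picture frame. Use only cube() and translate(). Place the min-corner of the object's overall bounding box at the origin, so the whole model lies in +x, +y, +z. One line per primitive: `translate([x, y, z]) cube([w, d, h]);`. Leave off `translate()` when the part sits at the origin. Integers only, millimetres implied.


cube([32, 38, 677]);
translate([680, 0, 0]) cube([32, 38, 677]);
translate([32, 0, 0]) cube([648, 38, 32]);
translate([32, 0, 645]) cube([648, 38, 32]);


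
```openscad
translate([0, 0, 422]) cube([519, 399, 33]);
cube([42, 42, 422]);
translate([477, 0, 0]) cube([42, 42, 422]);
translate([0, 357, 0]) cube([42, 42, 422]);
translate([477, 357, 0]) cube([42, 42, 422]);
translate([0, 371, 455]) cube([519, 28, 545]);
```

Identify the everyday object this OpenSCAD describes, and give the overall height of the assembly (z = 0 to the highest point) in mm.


A chair. The overall height is 1000 mm.

A slab on four corner posts with a tall panel at the back — a chair. The seat slab sits at z = 422 with thickness 33, and the 545 mm backrest starts at the seat top, so the overall height is 422 + 33 + 545 = 1000 mm.


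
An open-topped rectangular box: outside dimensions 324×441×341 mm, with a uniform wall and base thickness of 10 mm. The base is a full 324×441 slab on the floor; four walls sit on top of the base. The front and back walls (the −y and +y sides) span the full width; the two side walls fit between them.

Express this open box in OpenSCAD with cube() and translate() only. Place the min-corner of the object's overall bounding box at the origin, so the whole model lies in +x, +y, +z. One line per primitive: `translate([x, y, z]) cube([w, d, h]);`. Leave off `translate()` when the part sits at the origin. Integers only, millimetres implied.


cube([324, 441, 10]);
translate([0, 0, 10]) cube([324, 10, 331]);
translate([0, 431, 10]) cube([324, 10, 331]);
translate([0, 10, 10]) cube([10, 421, 331]);
translate([314, 10, 10]) cube([10, 421, 331]);


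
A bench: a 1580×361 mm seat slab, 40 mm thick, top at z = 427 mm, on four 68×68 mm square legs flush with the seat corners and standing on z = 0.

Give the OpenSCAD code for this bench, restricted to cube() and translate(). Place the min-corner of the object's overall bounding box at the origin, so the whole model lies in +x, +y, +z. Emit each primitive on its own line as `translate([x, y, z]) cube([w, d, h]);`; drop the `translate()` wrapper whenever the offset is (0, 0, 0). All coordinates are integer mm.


translate([0, 0, 387]) cube([1580, 361, 40]);
cube([68, 68, 387]);
translate([0, 293, 0]) cube([68, 68, 387]);
translate([1512, 0, 0]) cube([68, 68, 387]);
translate([1512, 293, 0]) cube([68, 68, 387]);


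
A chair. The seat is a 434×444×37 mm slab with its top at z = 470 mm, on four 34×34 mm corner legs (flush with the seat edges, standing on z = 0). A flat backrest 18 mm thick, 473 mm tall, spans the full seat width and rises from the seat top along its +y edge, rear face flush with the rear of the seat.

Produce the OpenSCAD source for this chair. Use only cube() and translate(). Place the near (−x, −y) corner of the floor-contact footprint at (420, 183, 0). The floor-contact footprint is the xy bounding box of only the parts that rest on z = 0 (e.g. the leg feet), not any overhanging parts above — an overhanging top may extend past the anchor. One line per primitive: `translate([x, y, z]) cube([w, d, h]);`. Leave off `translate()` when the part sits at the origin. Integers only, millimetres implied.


translate([420, 183, 433]) cube([434, 444, 37]);
translate([420, 183, 0]) cube([34, 34, 433]);
translate([820, 183, 0]) cube([34, 34, 433]);
translate([420, 593, 0]) cube([34, 34, 433]);
translate([820, 593, 0]) cube([34, 34, 433]);
translate([420, 609, 470]) cube([434, 18, 473]);


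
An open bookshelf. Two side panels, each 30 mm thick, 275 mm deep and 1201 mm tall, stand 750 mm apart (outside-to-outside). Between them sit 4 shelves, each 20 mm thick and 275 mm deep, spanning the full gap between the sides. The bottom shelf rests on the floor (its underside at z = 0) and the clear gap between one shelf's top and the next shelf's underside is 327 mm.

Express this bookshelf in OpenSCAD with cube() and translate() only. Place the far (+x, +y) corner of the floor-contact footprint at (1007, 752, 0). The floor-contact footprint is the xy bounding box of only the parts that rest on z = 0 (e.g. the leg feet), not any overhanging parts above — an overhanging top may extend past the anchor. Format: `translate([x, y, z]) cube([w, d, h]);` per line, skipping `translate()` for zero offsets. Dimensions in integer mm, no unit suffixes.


translate([257, 477, 0]) cube([30, 275, 1201]);
translate([977, 477, 0]) cube([30, 275, 1201]);
translate([287, 477, 0]) cube([690, 275, 20]);
translate([287, 477, 347]) cube([690, 275, 20]);
translate([287, 477, 694]) cube([690, 275, 20]);
translate([287, 477, 1041]) cube([690, 275, 20]);


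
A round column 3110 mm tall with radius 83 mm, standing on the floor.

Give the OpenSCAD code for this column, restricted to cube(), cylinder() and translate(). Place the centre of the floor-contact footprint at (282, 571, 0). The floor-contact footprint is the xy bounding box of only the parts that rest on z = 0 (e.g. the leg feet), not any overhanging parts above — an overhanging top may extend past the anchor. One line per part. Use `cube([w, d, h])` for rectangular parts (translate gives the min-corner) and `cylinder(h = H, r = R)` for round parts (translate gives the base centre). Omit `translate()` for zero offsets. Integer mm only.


translate([282, 571, 0]) cylinder(h = 3110, r = 83);


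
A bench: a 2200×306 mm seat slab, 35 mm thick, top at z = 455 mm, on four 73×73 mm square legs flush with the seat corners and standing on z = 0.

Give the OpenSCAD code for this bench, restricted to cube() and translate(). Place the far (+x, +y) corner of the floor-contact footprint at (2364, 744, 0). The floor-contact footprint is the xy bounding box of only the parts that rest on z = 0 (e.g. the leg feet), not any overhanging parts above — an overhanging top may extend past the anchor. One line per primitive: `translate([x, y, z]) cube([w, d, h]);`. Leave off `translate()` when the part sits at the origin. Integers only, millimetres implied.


translate([164, 438, 420]) cube([2200, 306, 35]);
translate([164, 438, 0]) cube([73, 73, 420]);
translate([164, 671, 0]) cube([73, 73, 420]);
translate([2291, 438, 0]) cube([73, 73, 420]);
translate([2291, 671, 0]) cube([73, 73, 420]);


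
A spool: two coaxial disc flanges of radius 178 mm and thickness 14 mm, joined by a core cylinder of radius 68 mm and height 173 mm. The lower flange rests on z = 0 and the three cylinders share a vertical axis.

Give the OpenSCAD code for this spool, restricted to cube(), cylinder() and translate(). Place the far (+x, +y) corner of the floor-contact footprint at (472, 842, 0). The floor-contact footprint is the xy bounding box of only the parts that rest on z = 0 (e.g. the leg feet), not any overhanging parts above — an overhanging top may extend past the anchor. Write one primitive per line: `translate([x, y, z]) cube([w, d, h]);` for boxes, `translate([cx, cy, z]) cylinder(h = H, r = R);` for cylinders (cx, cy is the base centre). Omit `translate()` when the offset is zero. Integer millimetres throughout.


translate([294, 664, 0]) cylinder(h = 14, r = 178);
translate([294, 664, 14]) cylinder(h = 173, r = 68);
translate([294, 664, 187]) cylinder(h = 14, r = 178);


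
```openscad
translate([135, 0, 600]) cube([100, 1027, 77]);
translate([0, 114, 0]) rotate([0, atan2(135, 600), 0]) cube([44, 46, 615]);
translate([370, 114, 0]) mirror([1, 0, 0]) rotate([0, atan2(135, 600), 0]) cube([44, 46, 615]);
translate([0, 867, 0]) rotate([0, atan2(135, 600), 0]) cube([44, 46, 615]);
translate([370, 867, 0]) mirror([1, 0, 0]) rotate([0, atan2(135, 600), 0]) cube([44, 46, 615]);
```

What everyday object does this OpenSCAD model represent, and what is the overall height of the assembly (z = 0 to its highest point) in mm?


A sawhorse. The overall height is 677 mm.

A beam across two mirrored pairs of raked legs — a sawhorse. The beam's underside is at z = 600 (matching the legs' vertical rise in atan2(135, 600)) and the beam is 77 mm tall, so its top is at 600 + 77 = 677 mm. The raked legs top out at the beam's underside, so that is the highest point.


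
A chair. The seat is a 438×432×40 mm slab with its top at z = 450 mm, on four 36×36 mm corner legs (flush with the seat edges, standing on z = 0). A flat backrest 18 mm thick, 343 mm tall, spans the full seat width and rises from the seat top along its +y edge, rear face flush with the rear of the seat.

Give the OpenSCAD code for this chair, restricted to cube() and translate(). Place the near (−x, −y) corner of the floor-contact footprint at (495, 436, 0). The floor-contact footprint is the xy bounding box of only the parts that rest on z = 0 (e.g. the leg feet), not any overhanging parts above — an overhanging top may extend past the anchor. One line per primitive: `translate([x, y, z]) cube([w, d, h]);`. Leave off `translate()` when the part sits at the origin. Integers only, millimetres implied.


translate([495, 436, 410]) cube([438, 432, 40]);
translate([495, 436, 0]) cube([36, 36, 410]);
translate([897, 436, 0]) cube([36, 36, 410]);
translate([495, 832, 0]) cube([36, 36, 410]);
translate([897, 832, 0]) cube([36, 36, 410]);
translate([495, 850, 450]) cube([438, 18, 343]);


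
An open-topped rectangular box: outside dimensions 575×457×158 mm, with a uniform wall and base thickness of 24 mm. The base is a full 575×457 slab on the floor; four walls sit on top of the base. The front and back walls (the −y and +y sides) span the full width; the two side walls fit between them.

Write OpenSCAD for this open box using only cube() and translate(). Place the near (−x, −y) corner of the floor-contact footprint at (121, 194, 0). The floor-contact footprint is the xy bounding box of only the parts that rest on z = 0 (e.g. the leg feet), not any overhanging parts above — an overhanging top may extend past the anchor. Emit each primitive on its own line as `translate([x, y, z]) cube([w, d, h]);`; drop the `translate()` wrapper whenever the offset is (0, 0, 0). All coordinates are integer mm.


translate([121, 194, 0]) cube([575, 457, 24]);
translate([121, 194, 24]) cube([575, 24, 134]);
translate([121, 627, 24]) cube([575, 24, 134]);
translate([121, 218, 24]) cube([24, 409, 134]);
translate([672, 218, 24]) cube([24, 409, 134]);


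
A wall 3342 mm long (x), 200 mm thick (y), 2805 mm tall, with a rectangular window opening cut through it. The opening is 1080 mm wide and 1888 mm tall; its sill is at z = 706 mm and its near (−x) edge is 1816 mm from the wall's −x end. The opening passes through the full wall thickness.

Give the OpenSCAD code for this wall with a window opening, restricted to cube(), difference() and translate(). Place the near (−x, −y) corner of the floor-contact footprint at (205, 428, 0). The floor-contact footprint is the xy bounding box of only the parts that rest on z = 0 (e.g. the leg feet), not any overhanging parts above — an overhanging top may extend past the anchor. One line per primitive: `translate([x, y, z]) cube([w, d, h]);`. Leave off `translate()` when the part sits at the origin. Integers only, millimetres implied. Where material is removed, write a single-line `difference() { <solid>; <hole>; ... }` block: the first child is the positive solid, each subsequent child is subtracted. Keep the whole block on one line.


difference() { translate([205, 428, 0]) cube([3342, 200, 2805]); translate([2021, 428, 706]) cube([1080, 200, 1888]); }


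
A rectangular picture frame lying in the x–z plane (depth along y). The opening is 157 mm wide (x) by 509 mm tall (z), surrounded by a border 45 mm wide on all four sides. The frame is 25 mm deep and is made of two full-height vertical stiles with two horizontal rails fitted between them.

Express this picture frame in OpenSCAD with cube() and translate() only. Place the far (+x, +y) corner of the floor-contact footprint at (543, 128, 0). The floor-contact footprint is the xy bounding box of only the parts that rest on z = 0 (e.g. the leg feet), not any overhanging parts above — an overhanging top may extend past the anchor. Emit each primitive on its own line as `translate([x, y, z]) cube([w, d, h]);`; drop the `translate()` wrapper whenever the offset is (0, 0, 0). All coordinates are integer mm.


translate([296, 103, 0]) cube([45, 25, 599]);
translate([498, 103, 0]) cube([45, 25, 599]);
translate([341, 103, 0]) cube([157, 25, 45]);
translate([341, 103, 554]) cube([157, 25, 45]);


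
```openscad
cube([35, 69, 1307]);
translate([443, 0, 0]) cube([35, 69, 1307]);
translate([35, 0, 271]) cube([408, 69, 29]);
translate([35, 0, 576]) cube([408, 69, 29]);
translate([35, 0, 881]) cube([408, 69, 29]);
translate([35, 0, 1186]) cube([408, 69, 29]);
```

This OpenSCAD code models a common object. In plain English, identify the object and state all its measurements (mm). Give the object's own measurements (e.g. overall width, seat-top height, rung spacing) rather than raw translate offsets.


A straight ladder. Two 35×69 mm vertical rails, 1307 mm tall, stand 478 mm apart (outside-to-outside) with their front faces coplanar on the −y side. 4 rungs, each 69 mm deep and 29 mm tall, span between the inner faces of the rails, front faces flush with the rails. The lowest rung's underside is at z = 271 mm and rungs are spaced 305 mm apart (underside to underside).


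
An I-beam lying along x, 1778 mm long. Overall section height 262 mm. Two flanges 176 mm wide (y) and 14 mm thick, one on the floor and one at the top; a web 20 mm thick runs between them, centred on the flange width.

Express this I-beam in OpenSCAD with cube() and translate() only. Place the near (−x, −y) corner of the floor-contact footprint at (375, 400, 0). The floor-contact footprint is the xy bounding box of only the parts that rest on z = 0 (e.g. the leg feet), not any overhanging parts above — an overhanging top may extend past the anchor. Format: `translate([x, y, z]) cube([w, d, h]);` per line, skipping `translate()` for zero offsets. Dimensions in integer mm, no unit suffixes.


translate([375, 400, 0]) cube([1778, 176, 14]);
translate([375, 478, 14]) cube([1778, 20, 234]);
translate([375, 400, 248]) cube([1778, 176, 14]);


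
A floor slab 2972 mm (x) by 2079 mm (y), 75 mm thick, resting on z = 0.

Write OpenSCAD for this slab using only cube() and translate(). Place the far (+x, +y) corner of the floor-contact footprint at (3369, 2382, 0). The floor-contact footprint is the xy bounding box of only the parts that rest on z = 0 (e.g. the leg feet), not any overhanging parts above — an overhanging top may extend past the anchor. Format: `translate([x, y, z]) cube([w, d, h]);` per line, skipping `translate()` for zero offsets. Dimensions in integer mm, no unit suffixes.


translate([397, 303, 0]) cube([2972, 2079, 75]);


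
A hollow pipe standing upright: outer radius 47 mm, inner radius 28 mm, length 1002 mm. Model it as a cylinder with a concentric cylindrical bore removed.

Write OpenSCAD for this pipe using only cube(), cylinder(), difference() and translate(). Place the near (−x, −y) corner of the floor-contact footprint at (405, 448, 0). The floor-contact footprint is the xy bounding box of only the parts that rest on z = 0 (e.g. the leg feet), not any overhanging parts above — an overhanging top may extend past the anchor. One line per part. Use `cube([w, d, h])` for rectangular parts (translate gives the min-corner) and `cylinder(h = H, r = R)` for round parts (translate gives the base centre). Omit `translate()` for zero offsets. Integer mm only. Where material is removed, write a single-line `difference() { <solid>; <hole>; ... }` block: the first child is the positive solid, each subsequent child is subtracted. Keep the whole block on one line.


difference() { translate([452, 495, 0]) cylinder(h = 1002, r = 47); translate([452, 495, 0]) cylinder(h = 1002, r = 28); }


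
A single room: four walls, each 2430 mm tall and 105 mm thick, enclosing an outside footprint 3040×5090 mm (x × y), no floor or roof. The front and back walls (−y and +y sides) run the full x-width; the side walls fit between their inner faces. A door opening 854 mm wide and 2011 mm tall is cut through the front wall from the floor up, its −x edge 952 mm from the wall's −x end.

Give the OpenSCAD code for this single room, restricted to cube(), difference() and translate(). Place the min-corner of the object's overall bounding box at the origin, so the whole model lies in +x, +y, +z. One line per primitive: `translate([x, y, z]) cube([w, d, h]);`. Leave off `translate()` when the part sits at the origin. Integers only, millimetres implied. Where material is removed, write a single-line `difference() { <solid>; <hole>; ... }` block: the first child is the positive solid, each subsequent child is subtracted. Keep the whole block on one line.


difference() { cube([3040, 105, 2430]); translate([952, 0, 0]) cube([854, 105, 2011]); }
translate([0, 4985, 0]) cube([3040, 105, 2430]);
translate([0, 105, 0]) cube([105, 4880, 2430]);
translate([2935, 105, 0]) cube([105, 4880, 2430]);


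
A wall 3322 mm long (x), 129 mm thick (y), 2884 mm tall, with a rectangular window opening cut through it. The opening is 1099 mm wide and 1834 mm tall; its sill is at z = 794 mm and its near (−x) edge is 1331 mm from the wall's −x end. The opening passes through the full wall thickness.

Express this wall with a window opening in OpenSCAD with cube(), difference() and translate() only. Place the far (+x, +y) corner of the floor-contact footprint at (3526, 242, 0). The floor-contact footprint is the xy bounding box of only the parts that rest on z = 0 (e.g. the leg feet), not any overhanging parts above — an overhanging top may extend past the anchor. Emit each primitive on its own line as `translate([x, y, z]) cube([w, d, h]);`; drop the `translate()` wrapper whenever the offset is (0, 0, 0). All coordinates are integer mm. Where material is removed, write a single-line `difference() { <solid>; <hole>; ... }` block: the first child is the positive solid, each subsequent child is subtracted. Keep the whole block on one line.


difference() { translate([204, 113, 0]) cube([3322, 129, 2884]); translate([1535, 113, 794]) cube([1099, 129, 1834]); }


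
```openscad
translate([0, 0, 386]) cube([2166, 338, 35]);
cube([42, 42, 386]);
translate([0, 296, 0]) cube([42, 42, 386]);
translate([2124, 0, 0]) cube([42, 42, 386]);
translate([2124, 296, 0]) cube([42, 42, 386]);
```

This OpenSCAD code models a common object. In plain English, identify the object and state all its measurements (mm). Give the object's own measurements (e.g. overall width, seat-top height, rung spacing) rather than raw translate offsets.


A long wooden bench with a 2166 mm (x) × 338 mm (y) seat, 35 mm thick, its top surface 421 mm above the floor. Four 42 mm square legs at the seat corners, flush with the edges, run from z = 0 to the seat underside.


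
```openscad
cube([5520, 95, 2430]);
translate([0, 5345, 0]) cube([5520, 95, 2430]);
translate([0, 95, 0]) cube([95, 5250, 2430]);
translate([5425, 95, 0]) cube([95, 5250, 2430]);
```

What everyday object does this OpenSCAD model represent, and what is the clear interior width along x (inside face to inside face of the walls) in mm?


A house (or room) frame. The interior width is 5330 mm.

Four 2430 mm walls enclosing a rectangle with no floor or roof — a room or house frame. Outside width is 5520 mm and wall thickness is 95 mm, so the interior width is 5520 − 2 × 95 = 5330 mm.


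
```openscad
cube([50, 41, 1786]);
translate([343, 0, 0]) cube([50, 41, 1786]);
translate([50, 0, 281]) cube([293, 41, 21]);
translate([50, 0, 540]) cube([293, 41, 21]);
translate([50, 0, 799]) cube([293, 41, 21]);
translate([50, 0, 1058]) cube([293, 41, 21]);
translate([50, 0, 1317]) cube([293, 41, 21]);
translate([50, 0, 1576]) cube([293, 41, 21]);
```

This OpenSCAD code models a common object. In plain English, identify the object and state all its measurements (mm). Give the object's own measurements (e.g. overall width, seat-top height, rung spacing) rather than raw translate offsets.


A straight ladder. Two 50×41 mm vertical rails, 1786 mm tall, stand 393 mm apart (outside-to-outside) with their front faces coplanar on the −y side. 6 rungs, each 41 mm deep and 21 mm tall, span between the inner faces of the rails, front faces flush with the rails. The lowest rung's underside is at z = 281 mm and rungs are spaced 259 mm apart (underside to underside).


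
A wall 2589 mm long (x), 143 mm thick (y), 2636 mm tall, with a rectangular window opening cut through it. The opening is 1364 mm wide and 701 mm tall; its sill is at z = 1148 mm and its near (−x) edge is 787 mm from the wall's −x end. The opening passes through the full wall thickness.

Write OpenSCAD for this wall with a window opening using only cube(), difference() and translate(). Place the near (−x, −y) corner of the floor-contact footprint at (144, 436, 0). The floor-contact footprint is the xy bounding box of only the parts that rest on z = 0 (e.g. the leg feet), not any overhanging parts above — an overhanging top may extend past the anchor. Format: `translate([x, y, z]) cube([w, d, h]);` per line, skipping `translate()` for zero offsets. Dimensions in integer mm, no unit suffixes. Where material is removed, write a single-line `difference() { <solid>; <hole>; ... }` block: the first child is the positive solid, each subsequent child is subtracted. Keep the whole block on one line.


difference() { translate([144, 436, 0]) cube([2589, 143, 2636]); translate([931, 436, 1148]) cube([1364, 143, 701]); }


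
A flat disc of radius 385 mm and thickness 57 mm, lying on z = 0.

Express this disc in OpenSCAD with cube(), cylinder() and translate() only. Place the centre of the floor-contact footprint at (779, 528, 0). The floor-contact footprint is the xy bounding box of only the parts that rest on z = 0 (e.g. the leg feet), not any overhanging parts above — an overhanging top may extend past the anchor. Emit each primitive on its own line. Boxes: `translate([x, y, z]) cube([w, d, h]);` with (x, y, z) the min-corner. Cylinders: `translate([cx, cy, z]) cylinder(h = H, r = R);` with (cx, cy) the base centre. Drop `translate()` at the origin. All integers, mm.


translate([779, 528, 0]) cylinder(h = 57, r = 385);


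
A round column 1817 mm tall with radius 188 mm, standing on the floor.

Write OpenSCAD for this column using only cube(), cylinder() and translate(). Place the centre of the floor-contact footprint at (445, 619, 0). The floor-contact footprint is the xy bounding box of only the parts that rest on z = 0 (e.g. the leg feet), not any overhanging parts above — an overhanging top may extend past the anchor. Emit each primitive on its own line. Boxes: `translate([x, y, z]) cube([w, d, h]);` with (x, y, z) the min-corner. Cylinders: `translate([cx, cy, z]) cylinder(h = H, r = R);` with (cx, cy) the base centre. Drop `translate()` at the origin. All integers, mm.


translate([445, 619, 0]) cylinder(h = 1817, r = 188);


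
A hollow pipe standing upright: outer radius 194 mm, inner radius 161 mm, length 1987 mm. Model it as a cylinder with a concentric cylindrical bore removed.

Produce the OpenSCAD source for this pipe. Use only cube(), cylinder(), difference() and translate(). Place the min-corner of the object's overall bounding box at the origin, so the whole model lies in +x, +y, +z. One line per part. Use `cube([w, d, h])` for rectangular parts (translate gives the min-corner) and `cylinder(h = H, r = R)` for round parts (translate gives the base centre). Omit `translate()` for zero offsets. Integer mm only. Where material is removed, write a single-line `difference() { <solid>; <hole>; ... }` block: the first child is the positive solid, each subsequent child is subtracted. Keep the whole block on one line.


difference() { translate([194, 194, 0]) cylinder(h = 1987, r = 194); translate([194, 194, 0]) cylinder(h = 1987, r = 161); }


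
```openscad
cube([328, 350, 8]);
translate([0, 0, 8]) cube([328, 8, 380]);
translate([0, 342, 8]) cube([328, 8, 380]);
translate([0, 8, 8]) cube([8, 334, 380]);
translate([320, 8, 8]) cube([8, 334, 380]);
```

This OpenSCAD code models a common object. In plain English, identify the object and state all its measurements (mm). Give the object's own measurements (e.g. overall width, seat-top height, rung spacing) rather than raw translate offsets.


An open-topped rectangular box: outside dimensions 328×350×388 mm, with a uniform wall and base thickness of 8 mm. The base is a full 328×350 slab on the floor; four walls sit on top of the base. The front and back walls (the −y and +y sides) span the full width; the two side walls fit between them.


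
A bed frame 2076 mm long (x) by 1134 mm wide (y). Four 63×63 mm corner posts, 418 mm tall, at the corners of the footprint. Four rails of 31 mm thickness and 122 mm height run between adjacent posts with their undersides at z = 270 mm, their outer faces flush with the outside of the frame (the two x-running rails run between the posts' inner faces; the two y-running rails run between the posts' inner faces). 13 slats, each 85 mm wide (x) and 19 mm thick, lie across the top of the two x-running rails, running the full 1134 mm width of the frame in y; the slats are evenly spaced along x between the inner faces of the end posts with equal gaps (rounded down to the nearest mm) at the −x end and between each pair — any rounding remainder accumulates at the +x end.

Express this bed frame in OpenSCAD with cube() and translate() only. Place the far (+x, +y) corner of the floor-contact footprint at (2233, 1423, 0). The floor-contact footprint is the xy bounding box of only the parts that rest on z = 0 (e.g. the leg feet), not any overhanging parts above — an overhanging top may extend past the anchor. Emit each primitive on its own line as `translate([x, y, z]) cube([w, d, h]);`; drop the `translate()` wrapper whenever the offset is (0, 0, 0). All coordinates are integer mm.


// slat z = rail_z + rail_h = 270 + 122 = 392
// slat gap = ⌊(1950 − 13·85) / 14⌋ = 60
translate([157, 289, 0]) cube([63, 63, 418]);
translate([157, 1360, 0]) cube([63, 63, 418]);
translate([2170, 289, 0]) cube([63, 63, 418]);
translate([2170, 1360, 0]) cube([63, 63, 418]);
translate([220, 289, 270]) cube([1950, 31, 122]);
translate([220, 1392, 270]) cube([1950, 31, 122]);
translate([157, 352, 270]) cube([31, 1008, 122]);
translate([2202, 352, 270]) cube([31, 1008, 122]);
translate([280, 289, 392]) cube([85, 1134, 19]);
translate([425, 289, 392]) cube([85, 1134, 19]);
translate([570, 289, 392]) cube([85, 1134, 19]);
translate([715, 289, 392]) cube([85, 1134, 19]);
translate([860, 289, 392]) cube([85, 1134, 19]);
translate([1005, 289, 392]) cube([85, 1134, 19]);
translate([1150, 289, 392]) cube([85, 1134, 19]);
translate([1295, 289, 392]) cube([85, 1134, 19]);
translate([1440, 289, 392]) cube([85, 1134, 19]);
translate([1585, 289, 392]) cube([85, 1134, 19]);
translate([1730, 289, 392]) cube([85, 1134, 19]);
translate([1875, 289, 392]) cube([85, 1134, 19]);
translate([2020, 289, 392]) cube([85, 1134, 19]);


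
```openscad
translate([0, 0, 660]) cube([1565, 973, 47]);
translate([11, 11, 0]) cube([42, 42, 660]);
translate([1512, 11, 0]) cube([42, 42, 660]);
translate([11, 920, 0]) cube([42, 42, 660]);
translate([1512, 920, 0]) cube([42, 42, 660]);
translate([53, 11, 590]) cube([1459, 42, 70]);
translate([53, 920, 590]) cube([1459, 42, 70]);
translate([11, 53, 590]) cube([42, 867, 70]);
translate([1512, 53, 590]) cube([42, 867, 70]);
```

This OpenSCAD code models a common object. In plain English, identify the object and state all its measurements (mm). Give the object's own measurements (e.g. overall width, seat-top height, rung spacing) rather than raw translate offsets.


A table: top 1565 mm (x) × 973 mm (y), 47 mm thick, upper face at z = 707 mm, on four 42×42 mm square legs, each inset 11 mm from the nearest pair of top edges from z = 0 to the bottom of the top. Four apron rails, 42 mm thick and 70 mm tall, run between adjacent legs with their top edges flush with the underside of the top and their outer faces flush with the legs' outer faces.


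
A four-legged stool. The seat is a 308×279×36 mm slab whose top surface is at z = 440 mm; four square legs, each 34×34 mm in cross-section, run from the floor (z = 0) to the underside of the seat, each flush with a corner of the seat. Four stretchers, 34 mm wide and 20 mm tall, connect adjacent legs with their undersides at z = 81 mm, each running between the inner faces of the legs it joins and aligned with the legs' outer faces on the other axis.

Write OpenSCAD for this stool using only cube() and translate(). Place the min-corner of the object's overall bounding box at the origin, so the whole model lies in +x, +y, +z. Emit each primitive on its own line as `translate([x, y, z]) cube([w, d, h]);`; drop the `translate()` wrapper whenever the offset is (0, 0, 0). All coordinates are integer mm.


translate([0, 0, 404]) cube([308, 279, 36]);
cube([34, 34, 404]);
translate([274, 0, 0]) cube([34, 34, 404]);
translate([0, 245, 0]) cube([34, 34, 404]);
translate([274, 245, 0]) cube([34, 34, 404]);
translate([34, 0, 81]) cube([240, 34, 20]);
translate([34, 245, 81]) cube([240, 34, 20]);
translate([0, 34, 81]) cube([34, 211, 20]);
translate([274, 34, 81]) cube([34, 211, 20]);


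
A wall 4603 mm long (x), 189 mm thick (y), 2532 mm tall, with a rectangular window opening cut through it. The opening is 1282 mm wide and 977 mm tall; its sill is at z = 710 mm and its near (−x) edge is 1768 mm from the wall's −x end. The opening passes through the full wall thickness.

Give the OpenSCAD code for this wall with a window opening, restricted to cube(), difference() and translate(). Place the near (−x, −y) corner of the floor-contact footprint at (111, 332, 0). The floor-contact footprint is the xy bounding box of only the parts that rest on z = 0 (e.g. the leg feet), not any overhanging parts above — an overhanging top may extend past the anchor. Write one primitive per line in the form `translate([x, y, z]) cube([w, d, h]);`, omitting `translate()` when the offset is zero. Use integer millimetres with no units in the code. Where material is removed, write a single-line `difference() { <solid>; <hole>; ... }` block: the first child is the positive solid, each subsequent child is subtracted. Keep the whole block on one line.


difference() { translate([111, 332, 0]) cube([4603, 189, 2532]); translate([1879, 332, 710]) cube([1282, 189, 977]); }


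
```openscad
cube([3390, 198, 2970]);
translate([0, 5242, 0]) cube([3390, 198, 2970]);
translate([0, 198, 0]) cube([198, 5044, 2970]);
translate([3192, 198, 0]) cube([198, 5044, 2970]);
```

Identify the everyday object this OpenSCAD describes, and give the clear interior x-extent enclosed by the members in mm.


A house (or room) frame. The interior width is 2994 mm.

Four 2970 mm walls enclosing a rectangle with no floor or roof — a room or house frame. Outside width is 3390 mm and wall thickness is 198 mm, so the interior width is 3390 − 2 × 198 = 2994 mm.


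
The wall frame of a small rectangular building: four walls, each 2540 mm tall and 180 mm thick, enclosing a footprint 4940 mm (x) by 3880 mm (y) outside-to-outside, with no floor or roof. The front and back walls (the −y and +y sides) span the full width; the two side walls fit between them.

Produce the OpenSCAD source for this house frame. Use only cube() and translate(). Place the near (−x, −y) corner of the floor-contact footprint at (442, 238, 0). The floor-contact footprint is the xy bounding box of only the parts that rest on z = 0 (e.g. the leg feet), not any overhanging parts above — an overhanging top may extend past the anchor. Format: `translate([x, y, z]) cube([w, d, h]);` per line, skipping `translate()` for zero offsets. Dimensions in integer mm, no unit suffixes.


translate([442, 238, 0]) cube([4940, 180, 2540]);
translate([442, 3938, 0]) cube([4940, 180, 2540]);
translate([442, 418, 0]) cube([180, 3520, 2540]);
translate([5202, 418, 0]) cube([180, 3520, 2540]);


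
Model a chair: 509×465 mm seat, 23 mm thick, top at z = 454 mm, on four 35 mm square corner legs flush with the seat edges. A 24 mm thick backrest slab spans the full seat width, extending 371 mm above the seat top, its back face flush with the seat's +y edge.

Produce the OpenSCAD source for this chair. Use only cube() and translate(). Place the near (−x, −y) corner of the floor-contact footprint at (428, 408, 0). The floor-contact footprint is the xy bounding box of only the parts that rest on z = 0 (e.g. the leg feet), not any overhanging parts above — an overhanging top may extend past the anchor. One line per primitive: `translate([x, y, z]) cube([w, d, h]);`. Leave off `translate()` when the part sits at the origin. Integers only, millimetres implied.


translate([428, 408, 431]) cube([509, 465, 23]);
translate([428, 408, 0]) cube([35, 35, 431]);
translate([902, 408, 0]) cube([35, 35, 431]);
translate([428, 838, 0]) cube([35, 35, 431]);
translate([902, 838, 0]) cube([35, 35, 431]);
translate([428, 849, 454]) cube([509, 24, 371]);


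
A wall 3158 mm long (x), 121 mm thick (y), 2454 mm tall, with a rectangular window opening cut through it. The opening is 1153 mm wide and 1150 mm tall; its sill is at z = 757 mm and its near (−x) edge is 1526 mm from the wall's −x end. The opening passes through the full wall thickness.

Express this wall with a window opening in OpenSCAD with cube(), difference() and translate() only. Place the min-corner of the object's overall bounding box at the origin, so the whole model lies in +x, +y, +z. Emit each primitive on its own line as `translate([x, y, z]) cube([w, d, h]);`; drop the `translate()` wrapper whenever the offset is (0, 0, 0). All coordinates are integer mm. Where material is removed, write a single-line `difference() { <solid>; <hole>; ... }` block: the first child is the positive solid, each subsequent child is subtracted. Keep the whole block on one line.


difference() { cube([3158, 121, 2454]); translate([1526, 0, 757]) cube([1153, 121, 1150]); }


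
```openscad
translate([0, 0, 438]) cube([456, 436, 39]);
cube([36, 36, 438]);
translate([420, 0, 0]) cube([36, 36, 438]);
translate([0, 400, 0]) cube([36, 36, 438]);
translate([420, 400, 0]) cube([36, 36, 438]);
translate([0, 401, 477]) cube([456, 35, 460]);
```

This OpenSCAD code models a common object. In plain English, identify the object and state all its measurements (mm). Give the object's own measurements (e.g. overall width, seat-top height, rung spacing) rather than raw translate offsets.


A chair. The seat is a 456×436×39 mm slab with its top at z = 477 mm, on four 36×36 mm corner legs (flush with the seat edges, standing on z = 0). A flat backrest 35 mm thick, 460 mm tall, spans the full seat width and rises from the seat top along its +y edge, rear face flush with the rear of the seat.


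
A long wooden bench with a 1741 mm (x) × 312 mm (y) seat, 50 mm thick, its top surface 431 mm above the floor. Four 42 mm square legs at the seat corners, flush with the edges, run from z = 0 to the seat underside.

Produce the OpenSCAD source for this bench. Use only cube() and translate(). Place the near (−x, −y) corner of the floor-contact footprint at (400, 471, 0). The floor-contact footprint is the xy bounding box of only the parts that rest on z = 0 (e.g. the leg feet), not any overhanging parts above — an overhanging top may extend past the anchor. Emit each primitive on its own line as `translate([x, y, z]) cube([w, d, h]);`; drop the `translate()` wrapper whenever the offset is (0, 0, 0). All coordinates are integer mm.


translate([400, 471, 381]) cube([1741, 312, 50]);
translate([400, 471, 0]) cube([42, 42, 381]);
translate([400, 741, 0]) cube([42, 42, 381]);
translate([2099, 471, 0]) cube([42, 42, 381]);
translate([2099, 741, 0]) cube([42, 42, 381]);


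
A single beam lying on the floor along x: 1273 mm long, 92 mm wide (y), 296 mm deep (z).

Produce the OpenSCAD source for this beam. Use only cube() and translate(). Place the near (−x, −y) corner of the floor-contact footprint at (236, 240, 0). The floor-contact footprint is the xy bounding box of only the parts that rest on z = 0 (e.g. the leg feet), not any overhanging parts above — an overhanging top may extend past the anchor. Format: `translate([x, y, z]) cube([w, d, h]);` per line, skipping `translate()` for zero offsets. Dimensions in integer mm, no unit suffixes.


translate([236, 240, 0]) cube([1273, 92, 296]);


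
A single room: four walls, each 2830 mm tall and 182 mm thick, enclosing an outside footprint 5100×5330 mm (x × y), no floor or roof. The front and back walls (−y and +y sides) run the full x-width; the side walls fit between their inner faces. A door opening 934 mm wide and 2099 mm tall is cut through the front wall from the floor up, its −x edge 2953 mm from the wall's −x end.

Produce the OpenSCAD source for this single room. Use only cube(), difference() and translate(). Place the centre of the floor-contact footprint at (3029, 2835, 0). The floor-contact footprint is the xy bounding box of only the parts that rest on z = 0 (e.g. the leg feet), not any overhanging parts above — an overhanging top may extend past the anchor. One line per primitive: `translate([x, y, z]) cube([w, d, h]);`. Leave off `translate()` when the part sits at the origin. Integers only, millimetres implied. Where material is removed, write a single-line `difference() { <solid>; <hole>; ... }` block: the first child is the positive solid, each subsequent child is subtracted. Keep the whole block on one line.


difference() { translate([479, 170, 0]) cube([5100, 182, 2830]); translate([3432, 170, 0]) cube([934, 182, 2099]); }
translate([479, 5318, 0]) cube([5100, 182, 2830]);
translate([479, 352, 0]) cube([182, 4966, 2830]);
translate([5397, 352, 0]) cube([182, 4966, 2830]);


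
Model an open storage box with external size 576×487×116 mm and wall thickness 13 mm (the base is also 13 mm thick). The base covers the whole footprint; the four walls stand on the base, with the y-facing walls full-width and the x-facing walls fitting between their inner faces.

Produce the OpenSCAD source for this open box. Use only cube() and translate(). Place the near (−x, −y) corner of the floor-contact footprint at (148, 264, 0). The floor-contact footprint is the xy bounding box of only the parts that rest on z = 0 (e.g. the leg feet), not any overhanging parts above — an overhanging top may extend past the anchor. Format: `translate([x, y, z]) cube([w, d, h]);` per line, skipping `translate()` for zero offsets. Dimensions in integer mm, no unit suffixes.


translate([148, 264, 0]) cube([576, 487, 13]);
translate([148, 264, 13]) cube([576, 13, 103]);
translate([148, 738, 13]) cube([576, 13, 103]);
translate([148, 277, 13]) cube([13, 461, 103]);
translate([711, 277, 13]) cube([13, 461, 103]);
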